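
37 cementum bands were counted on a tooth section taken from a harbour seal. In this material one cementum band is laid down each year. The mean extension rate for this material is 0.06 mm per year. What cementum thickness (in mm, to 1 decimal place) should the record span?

2.2 mm

The record spans 37 years at 0.06 mm per year.
37 years at 0.06 mm/year gives 0.06 × 37 = 2.2 mm.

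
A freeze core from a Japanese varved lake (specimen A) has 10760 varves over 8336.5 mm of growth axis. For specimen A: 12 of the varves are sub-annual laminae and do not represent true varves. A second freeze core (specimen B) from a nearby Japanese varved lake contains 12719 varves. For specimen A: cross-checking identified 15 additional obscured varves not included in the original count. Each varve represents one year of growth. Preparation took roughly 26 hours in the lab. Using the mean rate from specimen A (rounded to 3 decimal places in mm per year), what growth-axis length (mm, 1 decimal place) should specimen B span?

9857.2 mm

Specimen A: correcting the raw count gives 10760 − 12 + 15 = 10763 true varves.
A: 8336.5 mm over 10763 years gives 8336.5 / 10763 ≈ 0.775 mm per year.
Length of B = 0.775 × 12719 = 9857.2 mm.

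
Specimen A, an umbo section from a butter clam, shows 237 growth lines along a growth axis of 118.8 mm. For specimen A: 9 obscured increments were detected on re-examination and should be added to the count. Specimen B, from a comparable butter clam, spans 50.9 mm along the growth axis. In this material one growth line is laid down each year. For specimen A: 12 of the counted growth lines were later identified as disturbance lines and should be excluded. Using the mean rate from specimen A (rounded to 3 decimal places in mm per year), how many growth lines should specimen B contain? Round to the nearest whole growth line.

Specimen A: after corrections the count is 237 − 12 + 9 = 234 growth lines.
A: 118.8 mm over 234 years gives 118.8 / 234 ≈ 0.508 mm per year.
B spans 50.9 / 0.508 = 100.20 years ≈ 100 growth lines.

100 growth lines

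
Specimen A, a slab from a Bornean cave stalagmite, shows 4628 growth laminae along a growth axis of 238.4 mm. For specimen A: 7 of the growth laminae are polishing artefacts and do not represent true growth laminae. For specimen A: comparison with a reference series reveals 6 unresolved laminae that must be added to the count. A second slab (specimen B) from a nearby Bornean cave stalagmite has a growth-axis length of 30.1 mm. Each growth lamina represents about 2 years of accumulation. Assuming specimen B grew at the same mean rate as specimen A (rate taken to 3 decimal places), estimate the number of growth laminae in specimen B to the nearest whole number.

579 growth laminae

Specimen A: correcting the raw count gives 4628 − 7 + 6 = 4627 true growth laminae.
Specimen A: at 2 years per growth lamina, 4627 × 2 = 9254 years.
A: Extension rate ≈ 238.4 / 9254 = 0.026 mm per year.
Specimen B: 30.1 mm / 0.026 mm per year = 1157.69 years; at 2 years per growth lamina that is 1157.69 / 2 ≈ 579 growth laminae.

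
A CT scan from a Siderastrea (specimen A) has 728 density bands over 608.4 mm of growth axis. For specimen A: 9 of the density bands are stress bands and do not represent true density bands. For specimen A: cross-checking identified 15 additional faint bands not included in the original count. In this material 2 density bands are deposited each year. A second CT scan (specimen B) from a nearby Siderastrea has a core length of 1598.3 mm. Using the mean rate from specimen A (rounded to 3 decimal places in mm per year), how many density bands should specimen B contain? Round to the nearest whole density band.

1928 density bands

Specimen A: true density band count = 728 − 9 + 15 = 734.
Specimen A: 734 density bands at 2 per year is 734 / 2 = 367 years.
A: 608.4 mm over 367 years gives 608.4 / 367 ≈ 1.658 mm per year.
For B, 1598.3 / 1.658 = 963.99 years; at 2 density bands per year that is 963.99 × 2 ≈ 1928 density bands.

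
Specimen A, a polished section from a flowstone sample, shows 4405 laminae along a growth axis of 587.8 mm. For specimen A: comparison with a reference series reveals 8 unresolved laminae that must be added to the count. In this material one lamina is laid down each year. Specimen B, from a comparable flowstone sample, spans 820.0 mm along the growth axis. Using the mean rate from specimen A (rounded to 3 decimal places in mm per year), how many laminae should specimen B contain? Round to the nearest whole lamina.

6165 laminae

Specimen A: correcting the raw count gives 4405 + 8 = 4413 true laminae.
A: 587.8 mm over 4413 years gives 587.8 / 4413 ≈ 0.133 mm/year.
Specimen B: 820.0 mm / 0.133 mm per year = 6165.41 years ≈ 6165 laminae.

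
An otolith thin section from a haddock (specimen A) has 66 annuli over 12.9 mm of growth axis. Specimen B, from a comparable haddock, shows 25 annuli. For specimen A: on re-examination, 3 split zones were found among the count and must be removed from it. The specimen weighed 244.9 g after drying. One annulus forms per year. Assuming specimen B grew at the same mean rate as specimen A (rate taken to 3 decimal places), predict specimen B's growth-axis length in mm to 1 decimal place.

5.1 mm

Specimen A: true annulus count = 66 − 3 = 63.
A: Mean rate = 12.9 mm / 63 years ≈ 0.205 mm per year.
For B, 0.205 mm/year × 25 years = 5.1 mm.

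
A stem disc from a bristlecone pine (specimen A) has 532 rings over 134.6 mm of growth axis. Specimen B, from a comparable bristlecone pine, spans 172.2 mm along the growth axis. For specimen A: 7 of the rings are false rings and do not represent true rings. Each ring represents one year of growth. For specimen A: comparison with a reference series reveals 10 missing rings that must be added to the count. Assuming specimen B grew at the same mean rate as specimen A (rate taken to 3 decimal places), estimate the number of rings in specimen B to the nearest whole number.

683 rings

Specimen A: true ring count = 532 − 7 + 10 = 535.
A: Extension rate ≈ 134.6 / 535 = 0.252 mm per year.
For B, 172.2 / 0.252 = 683.33 years ≈ 683 rings.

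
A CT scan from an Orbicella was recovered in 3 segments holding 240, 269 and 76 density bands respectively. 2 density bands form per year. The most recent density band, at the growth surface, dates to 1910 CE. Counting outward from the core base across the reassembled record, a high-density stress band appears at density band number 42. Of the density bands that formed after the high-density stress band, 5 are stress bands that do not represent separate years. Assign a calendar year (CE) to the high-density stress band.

1641 CE

Total density bands = 240 + 269 + 76 = 585.
585 − 42 = 543 density bands lie beyond the high-density stress band toward the growth surface.
Excluding 5 false density bands: 543 − 5 = 538.
538 density bands at 2 per year is 538 / 2 = 269 years.
The density band at the growth surface is 1910 CE, so the high-density stress band dates to 1910 − 269 = 1641 CE.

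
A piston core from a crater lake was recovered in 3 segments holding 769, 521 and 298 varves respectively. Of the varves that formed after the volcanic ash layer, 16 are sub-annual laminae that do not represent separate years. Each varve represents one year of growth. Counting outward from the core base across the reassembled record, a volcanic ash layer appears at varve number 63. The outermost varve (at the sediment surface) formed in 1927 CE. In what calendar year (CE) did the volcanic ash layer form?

Total varves = 769 + 521 + 298 = 1588.
The volcanic ash layer sits at varve 63 from the core base, so 1588 − 63 = 1525 varves formed after it.
Removing the 16 false varves leaves 1525 − 16 = 1509 true varves beyond the volcanic ash layer.
Counting back 1509 years from 1927 CE places the volcanic ash layer in 1927 − 1509 = 418 CE.

418 CE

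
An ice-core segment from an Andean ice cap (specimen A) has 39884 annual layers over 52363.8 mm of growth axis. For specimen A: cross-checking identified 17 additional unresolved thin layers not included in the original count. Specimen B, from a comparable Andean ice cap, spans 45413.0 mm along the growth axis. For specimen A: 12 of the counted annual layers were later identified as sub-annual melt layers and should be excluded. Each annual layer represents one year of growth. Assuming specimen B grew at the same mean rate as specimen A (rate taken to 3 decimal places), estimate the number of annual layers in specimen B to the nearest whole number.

34587 annual layers

Specimen A: correcting the raw count gives 39884 − 12 + 17 = 39889 true annual layers.
A: Extension rate ≈ 52363.8 / 39889 = 1.313 mm/year.
For B, 45413.0 / 1.313 = 34587.20 years ≈ 34587 annual layers.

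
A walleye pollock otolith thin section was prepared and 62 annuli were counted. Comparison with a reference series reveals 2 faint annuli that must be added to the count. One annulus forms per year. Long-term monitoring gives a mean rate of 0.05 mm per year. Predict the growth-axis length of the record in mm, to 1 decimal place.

3.2 mm

Adjusted count: 62 + 2 = 64 annuli.
64 years at 0.05 mm/year gives 0.05 × 64 = 3.2 mm.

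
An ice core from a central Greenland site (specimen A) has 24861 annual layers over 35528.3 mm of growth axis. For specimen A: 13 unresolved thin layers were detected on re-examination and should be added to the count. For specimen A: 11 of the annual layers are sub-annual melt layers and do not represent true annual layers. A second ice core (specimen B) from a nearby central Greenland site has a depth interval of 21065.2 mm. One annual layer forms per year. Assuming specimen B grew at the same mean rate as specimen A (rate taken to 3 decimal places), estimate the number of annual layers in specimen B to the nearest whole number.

Specimen A: correcting the raw count gives 24861 − 11 + 13 = 24863 true annual layers.
A: Mean rate = 35528.3 mm / 24863 years ≈ 1.429 mm/yr.
Specimen B: 21065.2 mm / 1.429 mm per year = 14741.22 years ≈ 14741 annual layers.

14741 annual layers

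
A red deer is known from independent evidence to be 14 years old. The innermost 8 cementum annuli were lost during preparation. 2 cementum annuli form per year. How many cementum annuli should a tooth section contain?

20 cementum annuli

With 2 cementum annuli per year, 14 years would produce 14 × 2 = 28 cementum annuli.
Less the 8 uncaptured cementum annuli: 28 − 8 = 20.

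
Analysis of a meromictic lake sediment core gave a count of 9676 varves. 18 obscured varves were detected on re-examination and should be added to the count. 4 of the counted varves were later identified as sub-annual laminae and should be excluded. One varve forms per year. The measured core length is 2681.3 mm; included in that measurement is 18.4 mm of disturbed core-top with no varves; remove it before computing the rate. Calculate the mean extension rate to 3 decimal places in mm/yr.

0.275 mm/yr

Correcting the raw count gives 9676 − 4 + 18 = 9690 true varves.
The growth record spans 2681.3 − 18.4 = 2662.9 mm.
Mean rate = 2662.9 mm / 9690 years ≈ 0.275 mm/yr.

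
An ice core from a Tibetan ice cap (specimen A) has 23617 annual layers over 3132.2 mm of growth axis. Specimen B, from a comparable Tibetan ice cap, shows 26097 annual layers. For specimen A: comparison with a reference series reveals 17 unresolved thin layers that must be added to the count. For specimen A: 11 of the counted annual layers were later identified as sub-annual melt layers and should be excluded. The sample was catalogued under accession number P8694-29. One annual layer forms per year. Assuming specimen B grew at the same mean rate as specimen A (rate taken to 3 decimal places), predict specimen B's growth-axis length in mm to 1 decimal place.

Specimen A: true annual layer count = 23617 − 11 + 17 = 23623.
A: Extension rate ≈ 3132.2 / 23623 = 0.133 mm per year.
B's length ≈ 0.133 × 26097 = 3470.9 mm.

3470.9 mm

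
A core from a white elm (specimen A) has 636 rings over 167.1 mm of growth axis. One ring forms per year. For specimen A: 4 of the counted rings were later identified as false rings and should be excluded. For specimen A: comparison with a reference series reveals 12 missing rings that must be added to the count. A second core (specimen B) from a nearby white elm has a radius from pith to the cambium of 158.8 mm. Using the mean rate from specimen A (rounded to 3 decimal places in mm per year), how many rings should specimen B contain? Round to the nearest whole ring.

613 rings

Specimen A: after corrections the count is 636 − 4 + 12 = 644 rings.
A: 167.1 mm over 644 years gives 167.1 / 644 ≈ 0.259 mm/year.
Specimen B: 158.8 mm / 0.259 mm per year = 613.13 years ≈ 613 rings.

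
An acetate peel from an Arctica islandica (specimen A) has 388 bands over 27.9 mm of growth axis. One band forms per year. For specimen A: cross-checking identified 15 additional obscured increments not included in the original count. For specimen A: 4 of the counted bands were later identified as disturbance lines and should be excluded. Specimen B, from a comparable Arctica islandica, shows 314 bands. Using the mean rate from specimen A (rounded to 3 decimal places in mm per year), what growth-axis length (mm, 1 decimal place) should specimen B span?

Specimen A: true band count = 388 − 4 + 15 = 399.
A: Mean rate = 27.9 mm / 399 years ≈ 0.070 mm per year.
For B, 0.070 mm/year × 314 years = 22.0 mm.

22.0 mm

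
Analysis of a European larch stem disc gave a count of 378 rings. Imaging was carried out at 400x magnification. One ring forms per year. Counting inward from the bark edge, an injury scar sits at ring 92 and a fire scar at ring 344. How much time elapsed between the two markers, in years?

252 years

The two markers are separated by 344 − 92 = 252 rings.
One ring per year makes the interval 252 years.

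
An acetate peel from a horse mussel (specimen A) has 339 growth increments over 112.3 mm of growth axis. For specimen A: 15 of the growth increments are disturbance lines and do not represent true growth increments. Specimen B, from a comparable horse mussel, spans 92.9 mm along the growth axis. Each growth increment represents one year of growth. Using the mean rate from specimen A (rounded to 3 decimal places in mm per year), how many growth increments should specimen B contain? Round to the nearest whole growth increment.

268 growth increments

Specimen A: true growth increment count = 339 − 15 = 324.
A: Mean rate = 112.3 mm / 324 years ≈ 0.347 mm/year.
Specimen B: 92.9 mm / 0.347 mm per year = 267.72 years ≈ 268 growth increments.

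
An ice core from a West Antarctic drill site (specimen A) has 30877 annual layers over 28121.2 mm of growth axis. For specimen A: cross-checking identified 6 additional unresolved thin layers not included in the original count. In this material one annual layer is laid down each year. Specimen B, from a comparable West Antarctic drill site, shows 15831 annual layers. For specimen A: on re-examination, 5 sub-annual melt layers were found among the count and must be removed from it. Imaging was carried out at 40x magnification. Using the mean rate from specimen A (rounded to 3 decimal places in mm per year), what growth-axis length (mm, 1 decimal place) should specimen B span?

14422.0 mm

Specimen A: true annual layer count = 30877 − 5 + 6 = 30878.
A: 28121.2 mm over 30878 years gives 28121.2 / 30878 ≈ 0.911 mm/year.
For B, 0.911 mm/year × 15831 years = 14422.0 mm.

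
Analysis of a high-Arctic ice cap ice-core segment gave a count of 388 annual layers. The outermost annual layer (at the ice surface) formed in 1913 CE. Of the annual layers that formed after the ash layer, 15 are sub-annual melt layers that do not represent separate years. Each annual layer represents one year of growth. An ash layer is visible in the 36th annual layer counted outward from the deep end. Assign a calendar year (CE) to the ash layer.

1576 CE

388 − 36 = 352 annual layers lie beyond the ash layer toward the ice surface.
Removing the 15 false annual layers leaves 352 − 15 = 337 true annual layers beyond the ash layer.
The annual layer at the ice surface is 1913 CE, so the ash layer dates to 1913 − 337 = 1576 CE.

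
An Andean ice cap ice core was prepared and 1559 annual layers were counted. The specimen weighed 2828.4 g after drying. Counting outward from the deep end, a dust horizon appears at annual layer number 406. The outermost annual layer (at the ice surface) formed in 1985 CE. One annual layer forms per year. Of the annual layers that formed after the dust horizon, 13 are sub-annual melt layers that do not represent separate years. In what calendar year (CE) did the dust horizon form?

845 CE

The dust horizon sits at annual layer 406 from the deep end, so 1559 − 406 = 1153 annual layers formed after it.
Excluding 13 false annual layers: 1153 − 13 = 1140.
The annual layer at the ice surface is 1985 CE, so the dust horizon dates to 1985 − 1140 = 845 CE.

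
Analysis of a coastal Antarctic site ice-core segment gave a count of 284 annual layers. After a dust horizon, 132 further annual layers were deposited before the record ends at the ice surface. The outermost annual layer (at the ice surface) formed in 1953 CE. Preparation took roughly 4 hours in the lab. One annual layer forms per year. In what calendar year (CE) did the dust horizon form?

1821 CE

132 annual layers post-date the dust horizon.
Counting back 132 years from 1953 CE places the dust horizon in 1953 − 132 = 1821 CE.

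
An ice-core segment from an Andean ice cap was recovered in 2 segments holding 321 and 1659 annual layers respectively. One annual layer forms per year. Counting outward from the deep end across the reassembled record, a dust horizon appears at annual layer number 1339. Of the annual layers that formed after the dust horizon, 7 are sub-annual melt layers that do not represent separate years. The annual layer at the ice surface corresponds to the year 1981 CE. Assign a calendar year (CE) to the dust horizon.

1347 CE

Total annual layers = 321 + 1659 = 1980.
Between annual layer 1339 and the ice surface there are 1980 − 1339 = 641 annual layers.
Removing the 7 false annual layers leaves 641 − 7 = 634 true annual layers beyond the dust horizon.
Counting back 634 years from 1981 CE places the dust horizon in 1981 − 634 = 1347 CE.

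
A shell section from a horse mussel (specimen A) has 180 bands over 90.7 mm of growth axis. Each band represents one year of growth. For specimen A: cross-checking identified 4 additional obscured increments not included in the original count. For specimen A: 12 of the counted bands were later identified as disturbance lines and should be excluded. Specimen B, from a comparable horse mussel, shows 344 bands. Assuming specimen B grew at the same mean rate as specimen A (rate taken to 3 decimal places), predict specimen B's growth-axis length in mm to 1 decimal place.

181.3 mm

Specimen A: after corrections the count is 180 − 12 + 4 = 172 bands.
A: Extension rate ≈ 90.7 / 172 = 0.527 mm/year.
B's length ≈ 0.527 × 344 = 181.3 mm.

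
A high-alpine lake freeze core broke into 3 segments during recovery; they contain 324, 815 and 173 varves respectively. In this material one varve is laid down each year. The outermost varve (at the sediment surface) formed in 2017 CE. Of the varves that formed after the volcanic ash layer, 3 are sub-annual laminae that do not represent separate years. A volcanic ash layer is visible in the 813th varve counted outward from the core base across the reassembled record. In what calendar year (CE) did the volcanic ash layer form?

1521 CE

Total varves = 324 + 815 + 173 = 1312.
1312 − 813 = 499 varves lie beyond the volcanic ash layer toward the sediment surface.
499 − 3 false = 496 true varves after the volcanic ash layer.
The varve at the sediment surface is 2017 CE, so the volcanic ash layer dates to 2017 − 496 = 1521 CE.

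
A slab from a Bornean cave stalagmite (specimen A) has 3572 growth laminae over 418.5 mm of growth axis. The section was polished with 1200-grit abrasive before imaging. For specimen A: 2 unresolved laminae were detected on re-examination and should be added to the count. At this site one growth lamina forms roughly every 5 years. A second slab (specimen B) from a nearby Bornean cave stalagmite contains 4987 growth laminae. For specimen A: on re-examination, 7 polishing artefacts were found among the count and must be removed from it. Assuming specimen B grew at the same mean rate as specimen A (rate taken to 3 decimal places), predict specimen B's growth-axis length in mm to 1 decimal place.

573.5 mm

Specimen A: correcting the raw count gives 3572 − 7 + 2 = 3567 true growth laminae.
Specimen A: at 5 years per growth lamina, 3567 × 5 = 17835 years.
A: Extension rate ≈ 418.5 / 17835 = 0.023 mm/yr.
Specimen B: at 5 years per growth lamina, 4987 × 5 = 24935 years. B's length ≈ 0.023 × 24935 = 573.5 mm.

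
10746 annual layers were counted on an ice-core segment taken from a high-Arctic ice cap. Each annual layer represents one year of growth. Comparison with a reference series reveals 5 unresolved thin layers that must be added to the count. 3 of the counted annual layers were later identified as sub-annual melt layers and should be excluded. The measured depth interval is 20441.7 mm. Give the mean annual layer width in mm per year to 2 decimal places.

1.90 mm per year

Adjusted count: 10746 − 3 + 5 = 10748 annual layers.
Mean rate = 20441.7 mm / 10748 years ≈ 1.90 mm per year.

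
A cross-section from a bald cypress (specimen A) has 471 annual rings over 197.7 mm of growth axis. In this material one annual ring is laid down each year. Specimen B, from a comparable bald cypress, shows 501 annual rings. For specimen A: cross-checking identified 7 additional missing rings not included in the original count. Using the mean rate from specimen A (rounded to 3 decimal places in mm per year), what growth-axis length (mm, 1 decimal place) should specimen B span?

Specimen A: adjusted count: 471 + 7 = 478 annual rings.
A: Extension rate ≈ 197.7 / 478 = 0.414 mm/year.
B's length ≈ 0.414 × 501 = 207.4 mm.

207.4 mm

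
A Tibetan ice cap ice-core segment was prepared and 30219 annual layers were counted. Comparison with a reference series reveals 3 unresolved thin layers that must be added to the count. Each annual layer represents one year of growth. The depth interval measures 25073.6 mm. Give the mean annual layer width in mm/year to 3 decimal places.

Correcting the raw count gives 30219 + 3 = 30222 true annual layers.
Mean rate = 25073.6 mm / 30222 years ≈ 0.830 mm/year.

0.830 mm/year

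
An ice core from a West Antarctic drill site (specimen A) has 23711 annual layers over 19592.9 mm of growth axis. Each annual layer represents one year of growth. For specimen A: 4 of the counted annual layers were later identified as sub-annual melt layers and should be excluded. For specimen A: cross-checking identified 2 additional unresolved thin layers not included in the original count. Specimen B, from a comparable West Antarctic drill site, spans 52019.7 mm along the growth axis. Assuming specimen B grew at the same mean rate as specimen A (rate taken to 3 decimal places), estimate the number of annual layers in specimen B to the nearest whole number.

62978 annual layers

Specimen A: after corrections the count is 23711 − 4 + 2 = 23709 annual layers.
A: Mean rate = 19592.9 mm / 23709 years ≈ 0.826 mm/yr.
Specimen B: 52019.7 mm / 0.826 mm per year = 62977.85 years ≈ 62978 annual layers.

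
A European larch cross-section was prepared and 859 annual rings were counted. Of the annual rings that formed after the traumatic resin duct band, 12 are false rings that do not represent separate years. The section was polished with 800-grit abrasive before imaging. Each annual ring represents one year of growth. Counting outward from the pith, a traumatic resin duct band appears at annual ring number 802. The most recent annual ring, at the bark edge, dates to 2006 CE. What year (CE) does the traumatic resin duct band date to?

1961 CE

Between annual ring 802 and the bark edge there are 859 − 802 = 57 annual rings.
Excluding 12 false annual rings: 57 − 12 = 45.
Counting back 45 years from 2006 CE places the traumatic resin duct band in 2006 − 45 = 1961 CE.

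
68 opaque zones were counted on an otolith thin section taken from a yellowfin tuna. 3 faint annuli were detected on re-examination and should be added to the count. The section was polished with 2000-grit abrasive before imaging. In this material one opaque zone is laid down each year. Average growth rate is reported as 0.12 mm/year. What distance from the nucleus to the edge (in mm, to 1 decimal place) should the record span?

After corrections the count is 68 + 3 = 71 opaque zones.
Predicted length = 0.12 mm/year × 71 years = 8.5 mm.

8.5 mm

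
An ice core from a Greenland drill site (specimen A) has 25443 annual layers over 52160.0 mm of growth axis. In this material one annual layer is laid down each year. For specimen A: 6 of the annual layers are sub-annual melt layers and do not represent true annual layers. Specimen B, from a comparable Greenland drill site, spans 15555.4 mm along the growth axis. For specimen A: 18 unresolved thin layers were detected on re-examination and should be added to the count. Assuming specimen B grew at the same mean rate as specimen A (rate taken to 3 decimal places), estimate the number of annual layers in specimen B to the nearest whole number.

Specimen A: correcting the raw count gives 25443 − 6 + 18 = 25455 true annual layers.
A: Extension rate ≈ 52160.0 / 25455 = 2.049 mm/yr.
For B, 15555.4 / 2.049 = 7591.70 years ≈ 7592 annual layers.

7592 annual layers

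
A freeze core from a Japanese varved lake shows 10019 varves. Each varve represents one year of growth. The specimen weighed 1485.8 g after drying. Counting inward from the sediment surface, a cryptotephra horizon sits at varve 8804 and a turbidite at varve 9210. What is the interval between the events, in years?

Separation: 9210 − 8804 = 406 varves.
That is 406 years at one varve per year.

406 years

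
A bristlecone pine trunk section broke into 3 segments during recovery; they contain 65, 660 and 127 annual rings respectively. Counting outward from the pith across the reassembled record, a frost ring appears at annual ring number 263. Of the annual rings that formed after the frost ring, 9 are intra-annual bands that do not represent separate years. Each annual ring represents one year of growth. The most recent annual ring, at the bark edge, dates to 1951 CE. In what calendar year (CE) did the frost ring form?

1371 CE

Total annual rings = 65 + 660 + 127 = 852.
852 − 263 = 589 annual rings lie beyond the frost ring toward the bark edge.
Excluding 9 false annual rings: 589 − 9 = 580.
1951 − 580 = 1371 CE.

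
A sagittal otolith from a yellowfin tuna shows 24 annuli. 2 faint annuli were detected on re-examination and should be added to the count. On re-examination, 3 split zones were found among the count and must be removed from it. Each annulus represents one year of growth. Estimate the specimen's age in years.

Adjusted count: 24 − 3 + 2 = 23 annuli.
One annulus per year makes the duration 23 years.

23 years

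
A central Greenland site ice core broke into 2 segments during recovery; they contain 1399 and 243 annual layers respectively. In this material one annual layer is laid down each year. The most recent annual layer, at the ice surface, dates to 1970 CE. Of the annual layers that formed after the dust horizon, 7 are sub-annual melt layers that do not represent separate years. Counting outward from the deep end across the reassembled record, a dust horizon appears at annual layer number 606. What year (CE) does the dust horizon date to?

941 CE

Total annual layers = 1399 + 243 = 1642.
1642 − 606 = 1036 annual layers lie beyond the dust horizon toward the ice surface.
Excluding 7 false annual layers: 1036 − 7 = 1029.
Counting back 1029 years from 1970 CE places the dust horizon in 1970 − 1029 = 941 CE.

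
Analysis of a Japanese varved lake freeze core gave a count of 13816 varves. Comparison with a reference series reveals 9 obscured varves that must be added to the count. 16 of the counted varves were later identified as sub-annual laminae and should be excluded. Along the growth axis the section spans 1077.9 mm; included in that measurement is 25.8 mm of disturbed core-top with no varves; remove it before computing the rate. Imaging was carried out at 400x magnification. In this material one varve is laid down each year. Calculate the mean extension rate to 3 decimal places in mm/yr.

0.076 mm/yr

Correcting the raw count gives 13816 − 16 + 9 = 13809 true varves.
The growth record spans 1077.9 − 25.8 = 1052.1 mm.
1052.1 mm over 13809 years gives 1052.1 / 13809 ≈ 0.076 mm/yr.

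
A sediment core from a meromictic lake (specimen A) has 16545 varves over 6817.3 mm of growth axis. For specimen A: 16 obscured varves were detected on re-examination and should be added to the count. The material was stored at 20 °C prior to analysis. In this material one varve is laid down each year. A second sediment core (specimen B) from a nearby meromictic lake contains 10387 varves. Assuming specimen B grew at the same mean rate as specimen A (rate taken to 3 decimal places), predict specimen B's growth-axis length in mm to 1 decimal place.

4279.4 mm

Specimen A: true varve count = 16545 + 16 = 16561.
A: Mean rate = 6817.3 mm / 16561 years ≈ 0.412 mm per year.
B's length ≈ 0.412 × 10387 = 4279.4 mm.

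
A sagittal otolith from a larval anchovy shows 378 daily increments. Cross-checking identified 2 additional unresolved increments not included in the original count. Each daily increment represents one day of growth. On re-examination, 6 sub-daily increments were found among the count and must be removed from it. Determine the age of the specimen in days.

374 days

Adjusted count: 378 − 6 + 2 = 374 daily increments.
With a one-to-one daily increment periodicity this is 374 days.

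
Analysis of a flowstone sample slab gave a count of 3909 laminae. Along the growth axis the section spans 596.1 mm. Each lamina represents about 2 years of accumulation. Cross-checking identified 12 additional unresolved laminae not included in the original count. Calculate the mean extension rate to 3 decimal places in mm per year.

0.076 mm per year

Adjusted count: 3909 + 12 = 3921 laminae.
Multiplying by 2 years per lamina: 3921 × 2 = 7842 years.
596.1 mm over 7842 years gives 596.1 / 7842 ≈ 0.076 mm per year.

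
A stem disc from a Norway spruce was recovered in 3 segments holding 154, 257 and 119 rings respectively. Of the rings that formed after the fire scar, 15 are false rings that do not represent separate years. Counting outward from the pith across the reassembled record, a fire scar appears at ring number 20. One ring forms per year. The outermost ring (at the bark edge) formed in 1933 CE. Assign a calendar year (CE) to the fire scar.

Total rings = 154 + 257 + 119 = 530.
530 − 20 = 510 rings lie beyond the fire scar toward the bark edge.
510 − 15 false = 495 true rings after the fire scar.
The ring at the bark edge is 1933 CE, so the fire scar dates to 1933 − 495 = 1438 CE.

1438 CE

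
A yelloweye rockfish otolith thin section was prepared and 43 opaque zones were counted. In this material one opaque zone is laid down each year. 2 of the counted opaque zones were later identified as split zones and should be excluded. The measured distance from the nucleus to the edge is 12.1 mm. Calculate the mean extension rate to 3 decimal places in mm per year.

0.295 mm per year

Adjusted count: 43 − 2 = 41 opaque zones.
Mean rate = 12.1 mm / 41 years ≈ 0.295 mm per year.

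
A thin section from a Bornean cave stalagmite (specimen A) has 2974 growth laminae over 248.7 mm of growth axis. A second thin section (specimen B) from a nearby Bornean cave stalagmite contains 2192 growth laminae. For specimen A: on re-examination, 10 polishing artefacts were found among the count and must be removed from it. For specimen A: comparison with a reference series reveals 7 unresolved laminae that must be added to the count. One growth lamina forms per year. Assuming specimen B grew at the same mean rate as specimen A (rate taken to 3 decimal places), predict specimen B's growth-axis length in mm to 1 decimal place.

184.1 mm

Specimen A: after corrections the count is 2974 − 10 + 7 = 2971 growth laminae.
A: Mean rate = 248.7 mm / 2971 years ≈ 0.084 mm per year.
B's length ≈ 0.084 × 2192 = 184.1 mm.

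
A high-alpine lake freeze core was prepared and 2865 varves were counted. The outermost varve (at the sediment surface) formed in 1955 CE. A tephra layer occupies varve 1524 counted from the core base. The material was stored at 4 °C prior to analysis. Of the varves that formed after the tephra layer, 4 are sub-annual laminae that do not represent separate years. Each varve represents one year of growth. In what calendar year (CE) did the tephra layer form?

Between varve 1524 and the sediment surface there are 2865 − 1524 = 1341 varves.
1341 − 4 false = 1337 true varves after the tephra layer.
Counting back 1337 years from 1955 CE places the tephra layer in 1955 − 1337 = 618 CE.

618 CE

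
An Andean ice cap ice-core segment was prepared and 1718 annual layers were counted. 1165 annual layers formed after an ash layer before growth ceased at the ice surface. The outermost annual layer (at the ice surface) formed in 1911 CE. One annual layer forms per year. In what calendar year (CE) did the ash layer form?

There are 1165 annual layers younger than the ash layer.
Counting back 1165 years from 1911 CE places the ash layer in 1911 − 1165 = 746 CE.

746 CE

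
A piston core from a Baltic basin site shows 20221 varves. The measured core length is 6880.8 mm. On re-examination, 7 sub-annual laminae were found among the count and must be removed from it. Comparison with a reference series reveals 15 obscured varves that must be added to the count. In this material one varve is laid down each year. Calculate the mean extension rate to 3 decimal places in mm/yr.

Adjusted count: 20221 − 7 + 15 = 20229 varves.
Mean rate = 6880.8 mm / 20229 years ≈ 0.340 mm/yr.

0.340 mm/yr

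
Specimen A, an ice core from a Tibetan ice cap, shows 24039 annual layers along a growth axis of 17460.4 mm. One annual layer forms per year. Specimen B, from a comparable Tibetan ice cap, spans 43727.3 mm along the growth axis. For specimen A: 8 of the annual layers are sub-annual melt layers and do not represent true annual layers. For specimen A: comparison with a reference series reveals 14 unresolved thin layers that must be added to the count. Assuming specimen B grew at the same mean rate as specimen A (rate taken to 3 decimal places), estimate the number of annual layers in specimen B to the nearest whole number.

60230 annual layers

Specimen A: after corrections the count is 24039 − 8 + 14 = 24045 annual layers.
A: Extension rate ≈ 17460.4 / 24045 = 0.726 mm/yr.
Specimen B: 43727.3 mm / 0.726 mm per year = 60230.44 years ≈ 60230 annual layers.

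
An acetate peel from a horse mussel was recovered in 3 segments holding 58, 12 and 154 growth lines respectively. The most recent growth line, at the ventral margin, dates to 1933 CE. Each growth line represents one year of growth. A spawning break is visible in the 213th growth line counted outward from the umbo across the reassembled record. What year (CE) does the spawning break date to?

1922 CE

Total growth lines = 58 + 12 + 154 = 224.
Between growth line 213 and the ventral margin there are 224 − 213 = 11 growth lines.
1933 − 11 = 1922 CE.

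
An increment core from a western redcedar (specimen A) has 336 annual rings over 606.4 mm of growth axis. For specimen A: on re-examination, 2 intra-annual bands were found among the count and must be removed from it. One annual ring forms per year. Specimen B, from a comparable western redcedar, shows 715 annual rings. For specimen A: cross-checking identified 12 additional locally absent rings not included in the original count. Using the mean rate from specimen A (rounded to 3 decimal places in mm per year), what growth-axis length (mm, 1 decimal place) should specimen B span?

Specimen A: true annual ring count = 336 − 2 + 12 = 346.
A: 606.4 mm over 346 years gives 606.4 / 346 ≈ 1.753 mm/year.
For B, 1.753 mm/year × 715 years = 1253.4 mm.

1253.4 mm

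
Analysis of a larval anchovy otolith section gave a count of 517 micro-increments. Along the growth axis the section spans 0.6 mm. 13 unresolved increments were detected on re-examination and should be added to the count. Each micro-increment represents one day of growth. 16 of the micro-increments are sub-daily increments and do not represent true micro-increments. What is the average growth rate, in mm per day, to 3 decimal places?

0.001 mm per day

Correcting the raw count gives 517 − 16 + 13 = 514 true micro-increments.
0.6 mm over 514 days gives 0.6 / 514 ≈ 0.001 mm per day.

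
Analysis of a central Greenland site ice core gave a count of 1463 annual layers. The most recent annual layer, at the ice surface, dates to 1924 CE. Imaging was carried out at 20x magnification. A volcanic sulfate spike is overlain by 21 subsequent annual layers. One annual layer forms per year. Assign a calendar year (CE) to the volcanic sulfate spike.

There are 21 annual layers younger than the volcanic sulfate spike.
Counting back 21 years from 1924 CE places the volcanic sulfate spike in 1924 − 21 = 1903 CE.

1903 CE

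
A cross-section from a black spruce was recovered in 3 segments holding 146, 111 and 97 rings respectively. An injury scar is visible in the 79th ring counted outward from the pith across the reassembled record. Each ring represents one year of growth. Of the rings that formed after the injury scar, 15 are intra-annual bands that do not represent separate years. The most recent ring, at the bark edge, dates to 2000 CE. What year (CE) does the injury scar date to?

1740 CE

Total rings = 146 + 111 + 97 = 354.
The injury scar sits at ring 79 from the pith, so 354 − 79 = 275 rings formed after it.
Excluding 15 false rings: 275 − 15 = 260.
The ring at the bark edge is 2000 CE, so the injury scar dates to 2000 − 260 = 1740 CE.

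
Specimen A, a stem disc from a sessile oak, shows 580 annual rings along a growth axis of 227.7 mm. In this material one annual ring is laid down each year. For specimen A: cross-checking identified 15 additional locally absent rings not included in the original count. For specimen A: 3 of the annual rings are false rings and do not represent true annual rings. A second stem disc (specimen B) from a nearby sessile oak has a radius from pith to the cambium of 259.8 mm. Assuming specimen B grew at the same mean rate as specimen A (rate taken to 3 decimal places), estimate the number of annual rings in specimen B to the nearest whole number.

675 annual rings

Specimen A: after corrections the count is 580 − 3 + 15 = 592 annual rings.
A: Extension rate ≈ 227.7 / 592 = 0.385 mm/yr.
Specimen B: 259.8 mm / 0.385 mm per year = 674.81 years ≈ 675 annual rings.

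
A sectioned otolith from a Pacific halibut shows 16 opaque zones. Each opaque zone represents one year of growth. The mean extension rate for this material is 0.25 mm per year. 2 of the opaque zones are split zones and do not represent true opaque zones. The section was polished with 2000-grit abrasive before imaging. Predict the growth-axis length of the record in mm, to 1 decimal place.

3.5 mm

Adjusted count: 16 − 2 = 14 opaque zones.
14 years at 0.25 mm/year gives 0.25 × 14 = 3.5 mm.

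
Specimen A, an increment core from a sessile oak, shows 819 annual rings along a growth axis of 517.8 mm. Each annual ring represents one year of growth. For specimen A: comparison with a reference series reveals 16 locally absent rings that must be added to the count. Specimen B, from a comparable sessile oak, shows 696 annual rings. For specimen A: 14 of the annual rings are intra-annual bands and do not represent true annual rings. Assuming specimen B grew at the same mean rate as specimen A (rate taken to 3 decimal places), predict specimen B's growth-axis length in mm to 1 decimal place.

439.2 mm

Specimen A: after corrections the count is 819 − 14 + 16 = 821 annual rings.
A: Mean rate = 517.8 mm / 821 years ≈ 0.631 mm per year.
For B, 0.631 mm/year × 696 years = 439.2 mm.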